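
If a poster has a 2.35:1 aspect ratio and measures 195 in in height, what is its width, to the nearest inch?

195 × 2.350 = 458.25.

458 in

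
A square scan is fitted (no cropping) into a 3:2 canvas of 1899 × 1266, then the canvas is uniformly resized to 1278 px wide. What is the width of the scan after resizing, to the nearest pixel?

In the 1899×1266 frame the scan fills the height: width = 1266 × 1/1 ≈ 1266.00 px.
Resizing to 1278 px wide multiplies everything by 0.6730: 1266.00 → 852.00 px.

852 px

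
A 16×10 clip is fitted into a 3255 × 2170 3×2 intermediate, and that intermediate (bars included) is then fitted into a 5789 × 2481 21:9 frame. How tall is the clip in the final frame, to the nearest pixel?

First fit — 16×10 into 3255×2170 spans the width: 3255.00 × 2034.38.
The 3×2 canvas is height-limited in 5789×2481, giving 3721.50 × 2481.00; scale factor 1.1433.
Applying the same ×1.1433: 2034.38 → 2325.94.

2326 px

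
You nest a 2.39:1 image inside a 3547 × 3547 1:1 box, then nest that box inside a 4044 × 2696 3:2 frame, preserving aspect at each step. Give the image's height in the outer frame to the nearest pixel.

1128 px

2.39:1 in 3547×3547: fills the width, so the image is 3547.00 × 1484.10.
1:1 in 4044×2696: fills the height, so the intermediate becomes 2696.00 × 2696.00 — a scale of ×0.7601.
The image scales with it: height 1484.10 × 0.7601 ≈ 1128.03.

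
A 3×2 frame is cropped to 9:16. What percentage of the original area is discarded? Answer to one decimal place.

62.5%

9:16 is narrower than 3×2, so the crop keeps the full height and trims the width.
Area ratio = (0.562)/(1.500) = 37.50%; the remaining 62.50% is cropped out.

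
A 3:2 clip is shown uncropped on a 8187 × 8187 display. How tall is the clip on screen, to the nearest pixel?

Since 1.500 > 1.000, the clip is width-limited.
Content height = 8187 × 2/3 ≈ 5458.00 px.

5458 px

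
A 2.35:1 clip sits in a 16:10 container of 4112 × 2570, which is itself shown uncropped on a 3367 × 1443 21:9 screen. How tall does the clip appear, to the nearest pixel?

Inside the 4112×2570 canvas the clip is width-limited at 4112.00 × 1749.79.
16:10 in 3367×1443: fills the height, so the intermediate becomes 2308.80 × 1443.00 — a scale of ×0.5615.
So the clip's height is 1749.79 × 0.5615 ≈ 982.47.

982 px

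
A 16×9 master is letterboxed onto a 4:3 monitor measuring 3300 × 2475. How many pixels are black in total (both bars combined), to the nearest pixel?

Since 1.778 > 1.333, the master is width-limited.
The master is 3300 × 9/16 ≈ 1856.2500 px tall.
Leftover height: 2475 − 1856.2500 = 618.7500 px.
That's 618.7500 × 3300 ≈ 2041875 black pixels.

2041875 pixels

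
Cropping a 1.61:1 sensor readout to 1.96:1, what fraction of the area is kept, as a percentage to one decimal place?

1.96:1 is wider than 1.61:1, so the crop keeps the full width and trims the height.
Fraction kept = (1.610)/(1.960) ≈ 82.14%.

82.1%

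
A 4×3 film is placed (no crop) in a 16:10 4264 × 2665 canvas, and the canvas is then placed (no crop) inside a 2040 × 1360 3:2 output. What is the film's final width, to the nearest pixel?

1700 px

First fit — 4×3 into 4264×2665 spans the height: 3553.33 × 2665.00.
Second fit — the 16:10 canvas into 2040×1360 spans the width: 2040.00 × 1275.00 (×0.4784 from 4264×2665).
So the film's width is 3553.33 × 0.4784 ≈ 1700.00.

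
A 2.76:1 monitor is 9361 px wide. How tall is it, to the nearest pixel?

At 2.76:1, 9361 / 2.760 ≈ 3391.67.

3392 px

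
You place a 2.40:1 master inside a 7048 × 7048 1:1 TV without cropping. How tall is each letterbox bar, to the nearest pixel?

2.40:1 is wider than 1:1, so it spans the full width.
That makes the image 2936.67 px tall (7048 / 2.400).
7048 − 2936.67 = 4111.33 px of bars (2055.67 each).

2056 px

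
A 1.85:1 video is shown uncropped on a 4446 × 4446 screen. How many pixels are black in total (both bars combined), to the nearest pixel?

9082097 pixels

Since 1.850 > 1.000, the video is width-limited.
That makes the image 2403.2432 px tall (4446 / 1.850).
4446 − 2403.2432 = 2042.7568 px of bars.
Bar area = 2042.7568 × 4446 ≈ 9082097 px.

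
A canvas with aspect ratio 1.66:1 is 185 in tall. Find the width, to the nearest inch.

185 × 1.660 = 307.10.

307 in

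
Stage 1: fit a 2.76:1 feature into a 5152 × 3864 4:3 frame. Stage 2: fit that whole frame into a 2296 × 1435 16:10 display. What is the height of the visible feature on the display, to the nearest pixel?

Inside the 5152×3864 canvas the feature is width-limited at 5152.00 × 1866.67.
Second fit — the 4:3 canvas into 2296×1435 spans the height: 1913.33 × 1435.00 (×0.3714 from 5152×3864).
The feature scales with it: height 1866.67 × 0.3714 ≈ 693.24.

693 px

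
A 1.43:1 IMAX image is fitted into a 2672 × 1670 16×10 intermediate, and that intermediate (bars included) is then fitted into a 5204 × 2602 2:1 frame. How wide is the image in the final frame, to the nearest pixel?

1.43:1 IMAX in 2672×1670: fills the height, so the image is 2388.10 × 1670.00.
The 16×10 canvas is height-limited in 5204×2602, giving 4163.20 × 2602.00; scale factor 1.5581.
So the image's width is 2388.10 × 1.5581 ≈ 3720.86.

3721 px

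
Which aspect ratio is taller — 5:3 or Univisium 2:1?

5:3 = 1.667 and Univisium 2:1 = 2; 2 > 1.667. The smaller width-to-height ratio is the taller frame.

5:3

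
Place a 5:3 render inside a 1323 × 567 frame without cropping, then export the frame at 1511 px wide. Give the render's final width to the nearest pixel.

1079 px

In the 1323×567 frame the render fills the height: width = 567 × 5/3 ≈ 945.00 px.
The frame scales by 1511/1323 = 1.1421; 945.00 × 1.1421 ≈ 1079.29 px.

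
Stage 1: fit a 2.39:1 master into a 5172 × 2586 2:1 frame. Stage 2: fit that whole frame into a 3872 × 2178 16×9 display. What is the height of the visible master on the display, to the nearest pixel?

1620 px

Inside the 5172×2586 canvas the master is width-limited at 5172.00 × 2164.02.
The 2:1 canvas is width-limited in 3872×2178, giving 3872.00 × 1936.00; scale factor 0.7486.
The master scales with it: height 2164.02 × 0.7486 ≈ 1620.08.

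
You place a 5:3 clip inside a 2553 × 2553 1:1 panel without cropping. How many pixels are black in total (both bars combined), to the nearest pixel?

Since 1.667 > 1.000, the clip is width-limited.
The clip is 2553 × 3/5 ≈ 1531.8000 px tall.
Leftover height: 2553 − 1531.8000 = 1021.2000 px.
Bar area = 1021.2000 × 2553 ≈ 2607124 px.

2607124 pixels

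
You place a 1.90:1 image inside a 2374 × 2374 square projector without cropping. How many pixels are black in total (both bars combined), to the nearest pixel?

2669625 pixels

1.90:1 (1.900) > square (1.000), so the image fills the width.
Content height = 2374 / 1.900 ≈ 1249.4737 px.
Black = 2374 − 1249.4737 = 1124.5263 px.
Across the 2374-px span: 1124.5263 × 2374 ≈ 2669625 px.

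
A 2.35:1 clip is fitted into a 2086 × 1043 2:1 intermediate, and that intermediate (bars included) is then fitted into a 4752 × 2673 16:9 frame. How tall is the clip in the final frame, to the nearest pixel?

Inside the 2086×1043 canvas the clip is width-limited at 2086.00 × 887.66.
2:1 in 4752×2673: fills the width, so the intermediate becomes 4752.00 × 2376.00 — a scale of ×2.2780.
So the clip's height is 887.66 × 2.2780 ≈ 2022.13.

2022 px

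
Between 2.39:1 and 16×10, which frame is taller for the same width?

2.39 and 16×10 = 1.6; 2.39 > 1.6. The smaller width-to-height ratio is the taller frame.

16×10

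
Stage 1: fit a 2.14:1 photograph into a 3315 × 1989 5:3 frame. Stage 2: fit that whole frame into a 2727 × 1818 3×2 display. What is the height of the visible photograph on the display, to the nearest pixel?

1274 px

First fit — 2.14:1 into 3315×1989 spans the width: 3315.00 × 1549.07.
Second fit — the 5:3 canvas into 2727×1818 spans the width: 2727.00 × 1636.20 (×0.8226 from 3315×1989).
So the photograph's height is 1549.07 × 0.8226 ≈ 1274.30.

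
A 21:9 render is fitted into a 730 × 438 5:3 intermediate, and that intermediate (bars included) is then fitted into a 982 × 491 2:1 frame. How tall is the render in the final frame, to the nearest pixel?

21:9 in 730×438: fills the width, so the render is 730.00 × 312.86.
The 5:3 canvas is height-limited in 982×491, giving 818.33 × 491.00; scale factor 1.1210.
The render scales with it: height 312.86 × 1.1210 ≈ 350.71.

351 px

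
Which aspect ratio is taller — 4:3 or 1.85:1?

4:3 = 1.333 and 1.85; 1.85 > 1.333. The smaller width-to-height ratio is the taller frame.

4:3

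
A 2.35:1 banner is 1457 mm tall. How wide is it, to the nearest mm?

3424 mm

Width = 1457 × 2.350 = 3423.95.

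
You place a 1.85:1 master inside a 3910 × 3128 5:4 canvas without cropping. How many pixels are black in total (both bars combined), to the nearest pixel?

1.85:1 (1.850) > 5:4 (1.250), so the master fills the width.
Content height = 3910 / 1.850 ≈ 2113.5135 px.
3128 − 2113.5135 = 1014.4865 px of bars.
That's 1014.4865 × 3910 ≈ 3966642 black pixels.

3966642 pixels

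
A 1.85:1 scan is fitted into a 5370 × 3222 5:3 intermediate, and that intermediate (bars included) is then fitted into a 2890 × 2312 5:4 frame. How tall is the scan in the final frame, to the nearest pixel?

1.85:1 in 5370×3222: fills the width, so the scan is 5370.00 × 2902.70.
5:3 in 2890×2312: fills the width, so the intermediate becomes 2890.00 × 1734.00 — a scale of ×0.5382.
Applying the same ×0.5382: 2902.70 → 1562.16.

1562 px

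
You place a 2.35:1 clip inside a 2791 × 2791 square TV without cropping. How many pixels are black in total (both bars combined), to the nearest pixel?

2.35:1 (2.350) > square (1.000), so the clip fills the width.
That makes the image 1187.6596 px tall (2791 / 2.350).
Black = 2791 − 1187.6596 = 1603.3404 px.
That's 1603.3404 × 2791 ≈ 4474923 black pixels.

4474923 pixels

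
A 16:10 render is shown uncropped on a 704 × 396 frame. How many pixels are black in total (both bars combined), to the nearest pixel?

27878 pixels

Since 1.600 < 1.778, the render is height-limited.
The render is 396 × 16/10 ≈ 633.6000 px wide.
Leftover width: 704 − 633.6000 = 70.4000 px.
That's 70.4000 × 396 ≈ 27878 black pixels.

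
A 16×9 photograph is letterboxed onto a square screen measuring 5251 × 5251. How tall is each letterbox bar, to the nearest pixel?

1149 px

16×9 (1.778) > square (1.000), so the photograph fills the width.
Content height = 5251 × 9/16 ≈ 2953.69 px.
5251 − 2953.69 = 2297.31 px of bars (1148.66 each).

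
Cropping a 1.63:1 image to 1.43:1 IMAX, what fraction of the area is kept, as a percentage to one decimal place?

1.43:1 IMAX is narrower than 1.63:1, so the crop keeps the full height and trims the width.
Fraction kept = (1.430)/(1.630) ≈ 87.73%.

87.7%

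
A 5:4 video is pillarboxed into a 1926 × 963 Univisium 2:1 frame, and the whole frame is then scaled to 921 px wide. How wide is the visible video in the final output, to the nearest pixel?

In the 1926×963 frame the video fills the height: width = 963 × 5/4 ≈ 1203.75 px.
Resizing to 921 px wide multiplies everything by 0.4782: 1203.75 → 575.62 px.

576 px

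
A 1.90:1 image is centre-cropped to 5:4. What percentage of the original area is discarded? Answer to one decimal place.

5:4 is narrower than 1.90:1, so the crop keeps the full height and trims the width.
Fraction kept = (1.250)/(1.900) ≈ 65.79%, so 34.21% is lost.

34.2%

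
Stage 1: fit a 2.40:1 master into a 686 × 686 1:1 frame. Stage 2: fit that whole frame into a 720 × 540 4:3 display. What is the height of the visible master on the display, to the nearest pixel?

225 px

Inside the 686×686 canvas the master is width-limited at 686.00 × 285.83.
Second fit — the 1:1 canvas into 720×540 spans the height: 540.00 × 540.00 (×0.7872 from 686×686).
Applying the same ×0.7872: 285.83 → 225.00.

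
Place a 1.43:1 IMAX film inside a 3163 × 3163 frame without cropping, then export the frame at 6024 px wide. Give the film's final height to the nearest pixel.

4213 px

In the 3163×3163 frame the film fills the width: height = 3163 / 1.430 ≈ 2211.89 px.
Resizing to 6024 px wide multiplies everything by 1.9045: 2211.89 → 4212.59 px.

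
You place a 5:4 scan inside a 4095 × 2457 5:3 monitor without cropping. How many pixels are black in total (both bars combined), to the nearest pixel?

Since 1.250 < 1.667, the scan is height-limited.
The scan is 2457 × 5/4 ≈ 3071.2500 px wide.
Leftover width: 4095 − 3071.2500 = 1023.7500 px.
Across the 2457-px span: 1023.7500 × 2457 ≈ 2515354 px.

2515354 pixels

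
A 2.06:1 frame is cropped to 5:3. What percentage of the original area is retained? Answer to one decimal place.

80.9%

The height stays; only width is cut (since 5:3 is narrower than 2.06:1).
Area ratio = (1.667)/(2.060) = 80.91% retained.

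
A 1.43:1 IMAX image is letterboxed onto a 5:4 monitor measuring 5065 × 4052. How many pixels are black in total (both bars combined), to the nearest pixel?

2583363 pixels

Since 1.430 > 1.250, the image is width-limited.
That makes the image 3541.9580 px tall (5065 / 1.430).
Black = 4052 − 3541.9580 = 510.0420 px.
Across the 5065-px span: 510.0420 × 5065 ≈ 2583363 px.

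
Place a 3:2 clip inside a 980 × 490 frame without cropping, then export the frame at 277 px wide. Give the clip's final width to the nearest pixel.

Fitted into 980×490, the clip spans the height; its width is 490 × 3/2 ≈ 735.00 px.
Resizing to 277 px wide multiplies everything by 0.2827: 735.00 → 207.75 px.

208 px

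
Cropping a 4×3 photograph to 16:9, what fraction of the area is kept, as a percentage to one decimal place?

75.0%

16:9 is wider than 4×3, so the crop keeps the full width and trims the height.
Area ratio = (1.333)/(1.778) = 75.00% retained.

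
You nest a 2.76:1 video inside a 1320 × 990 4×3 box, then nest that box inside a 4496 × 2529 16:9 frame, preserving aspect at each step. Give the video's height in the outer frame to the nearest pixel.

Inside the 1320×990 canvas the video is width-limited at 1320.00 × 478.26.
Second fit — the 4×3 canvas into 4496×2529 spans the height: 3372.00 × 2529.00 (×2.5545 from 1320×990).
So the video's height is 478.26 × 2.5545 ≈ 1221.74.

1222 px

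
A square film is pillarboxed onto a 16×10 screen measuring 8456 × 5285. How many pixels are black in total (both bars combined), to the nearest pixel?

16758735 pixels

square (1.000) < 16×10 (1.600), so the film fills the height.
Content width = 5285 × 1/1 ≈ 5285.0000 px.
8456 − 5285.0000 = 3171.0000 px of bars.
That's 3171.0000 × 5285 ≈ 16758735 black pixels.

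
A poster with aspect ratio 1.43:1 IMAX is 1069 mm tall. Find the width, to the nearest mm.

1069 × 1.430 = 1528.67.

1529 mm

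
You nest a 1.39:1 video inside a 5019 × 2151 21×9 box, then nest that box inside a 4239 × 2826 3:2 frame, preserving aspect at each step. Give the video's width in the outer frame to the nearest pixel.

2525 px

1.39:1 in 5019×2151: fills the height, so the video is 2989.89 × 2151.00.
21×9 in 4239×2826: fills the width, so the intermediate becomes 4239.00 × 1816.71 — a scale of ×0.8446.
Applying the same ×0.8446: 2989.89 → 2525.23.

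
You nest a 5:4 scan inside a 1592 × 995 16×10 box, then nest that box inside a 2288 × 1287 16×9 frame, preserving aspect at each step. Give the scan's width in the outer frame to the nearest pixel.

Inside the 1592×995 canvas the scan is height-limited at 1243.75 × 995.00.
Second fit — the 16×10 canvas into 2288×1287 spans the height: 2059.20 × 1287.00 (×1.2935 from 1592×995).
Applying the same ×1.2935: 1243.75 → 1608.75.

1609 px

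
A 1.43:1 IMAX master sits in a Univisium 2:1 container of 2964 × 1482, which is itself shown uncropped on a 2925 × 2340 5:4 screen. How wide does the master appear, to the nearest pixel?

2091 px

1.43:1 IMAX in 2964×1482: fills the height, so the master is 2119.26 × 1482.00.
The Univisium 2:1 canvas is width-limited in 2925×2340, giving 2925.00 × 1462.50; scale factor 0.9868.
Applying the same ×0.9868: 2119.26 → 2091.38.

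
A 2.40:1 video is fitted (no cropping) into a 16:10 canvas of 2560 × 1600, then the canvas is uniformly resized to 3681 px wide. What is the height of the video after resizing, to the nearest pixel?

At 2560×1600 the video is width-limited, so height = 2560 / 2.400 ≈ 1066.67 px.
Resizing to 3681 px wide multiplies everything by 1.4379: 1066.67 → 1533.75 px.

1534 px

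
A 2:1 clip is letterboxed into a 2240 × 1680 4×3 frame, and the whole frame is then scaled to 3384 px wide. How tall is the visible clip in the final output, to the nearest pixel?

1692 px

At 2240×1680 the clip is width-limited, so height = 2240 × 1/2 ≈ 1120.00 px.
Scaling 2240 → 3384 is ×1.5107, so the height becomes 1120.00 × 1.5107 ≈ 1692.00 px.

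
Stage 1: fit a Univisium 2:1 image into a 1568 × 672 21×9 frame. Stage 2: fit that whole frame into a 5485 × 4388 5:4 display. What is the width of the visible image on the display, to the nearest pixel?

4701 px

First fit — Univisium 2:1 into 1568×672 spans the height: 1344.00 × 672.00.
The 21×9 canvas is width-limited in 5485×4388, giving 5485.00 × 2350.71; scale factor 3.4981.
The image scales with it: width 1344.00 × 3.4981 ≈ 4701.43.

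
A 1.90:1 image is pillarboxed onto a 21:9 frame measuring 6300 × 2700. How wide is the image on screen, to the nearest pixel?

1.90:1 (1.900) < 21:9 (2.333), so the image fills the height.
That makes the image 5130.00 px wide (2700 × 1.900).

5130 px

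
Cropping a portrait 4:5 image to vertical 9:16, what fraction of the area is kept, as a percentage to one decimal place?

70.3%

vertical 9:16 is narrower than portrait 4:5, so the crop keeps the full height and trims the width.
Fraction kept = (0.562)/(0.800) ≈ 70.31%.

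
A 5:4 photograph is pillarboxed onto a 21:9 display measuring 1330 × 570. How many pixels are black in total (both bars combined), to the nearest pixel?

Since 1.250 < 2.333, the photograph is height-limited.
That makes the image 712.5000 px wide (570 × 5/4).
1330 − 712.5000 = 617.5000 px of bars.
That's 617.5000 × 570 ≈ 351975 black pixels.

351975 pixels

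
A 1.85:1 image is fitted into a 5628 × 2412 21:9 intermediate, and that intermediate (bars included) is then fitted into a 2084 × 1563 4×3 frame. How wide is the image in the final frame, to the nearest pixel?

1652 px

Inside the 5628×2412 canvas the image is height-limited at 4462.20 × 2412.00.
Second fit — the 21:9 canvas into 2084×1563 spans the width: 2084.00 × 893.14 (×0.3703 from 5628×2412).
Applying the same ×0.3703: 4462.20 → 1652.31.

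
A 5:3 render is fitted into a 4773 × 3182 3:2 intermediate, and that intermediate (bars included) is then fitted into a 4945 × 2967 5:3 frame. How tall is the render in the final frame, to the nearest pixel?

Inside the 4773×3182 canvas the render is width-limited at 4773.00 × 2863.80.
3:2 in 4945×2967: fills the height, so the intermediate becomes 4450.50 × 2967.00 — a scale of ×0.9324.
Applying the same ×0.9324: 2863.80 → 2670.30.

2670 px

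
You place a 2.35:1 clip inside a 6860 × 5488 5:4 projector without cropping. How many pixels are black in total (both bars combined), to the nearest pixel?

17622318 pixels

Since 2.350 > 1.250, the clip is width-limited.
That makes the image 2919.1489 px tall (6860 / 2.350).
Black = 5488 − 2919.1489 = 2568.8511 px.
That's 2568.8511 × 6860 ≈ 17622318 black pixels.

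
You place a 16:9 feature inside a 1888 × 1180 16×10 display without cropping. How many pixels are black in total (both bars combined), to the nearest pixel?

Since 1.778 > 1.600, the feature is width-limited.
Content height = 1888 × 9/16 ≈ 1062.0000 px.
1180 − 1062.0000 = 118.0000 px of bars.
Bar area = 118.0000 × 1888 ≈ 222784 px.

222784 pixels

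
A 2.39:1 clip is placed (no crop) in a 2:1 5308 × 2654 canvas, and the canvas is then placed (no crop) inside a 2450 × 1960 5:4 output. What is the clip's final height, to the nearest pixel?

1025 px

2.39:1 in 5308×2654: fills the width, so the clip is 5308.00 × 2220.92.
The 2:1 canvas is width-limited in 2450×1960, giving 2450.00 × 1225.00; scale factor 0.4616.
Applying the same ×0.4616: 2220.92 → 1025.10.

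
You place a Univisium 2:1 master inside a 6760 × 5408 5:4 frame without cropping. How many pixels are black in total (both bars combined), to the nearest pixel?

Univisium 2:1 (2.000) > 5:4 (1.250), so the master fills the width.
Content height = 6760 × 1/2 ≈ 3380.0000 px.
Black = 5408 − 3380.0000 = 2028.0000 px.
Across the 6760-px span: 2028.0000 × 6760 ≈ 13709280 px.

13709280 pixels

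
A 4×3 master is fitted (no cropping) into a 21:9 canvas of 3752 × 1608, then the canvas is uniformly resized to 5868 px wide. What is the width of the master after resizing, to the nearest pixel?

3353 px

In the 3752×1608 frame the master fills the height: width = 1608 × 4/3 ≈ 2144.00 px.
The frame scales by 5868/3752 = 1.5640; 2144.00 × 1.5640 ≈ 3353.14 px.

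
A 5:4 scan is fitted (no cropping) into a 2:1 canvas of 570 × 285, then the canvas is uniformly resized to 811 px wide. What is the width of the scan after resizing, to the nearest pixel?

507 px

In the 570×285 frame the scan fills the height: width = 285 × 5/4 ≈ 356.25 px.
Resizing to 811 px wide multiplies everything by 1.4228: 356.25 → 506.88 px.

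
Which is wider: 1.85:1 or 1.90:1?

1.85 and 1.9; 1.9 > 1.85.

1.90:1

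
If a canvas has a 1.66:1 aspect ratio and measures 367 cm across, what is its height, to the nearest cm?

221 cm

At 1.66:1, 367 / 1.660 ≈ 221.08.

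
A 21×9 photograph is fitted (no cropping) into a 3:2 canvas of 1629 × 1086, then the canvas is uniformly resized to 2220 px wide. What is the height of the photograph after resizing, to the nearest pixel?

951 px

At 1629×1086 the photograph is width-limited, so height = 1629 × 9/21 ≈ 698.14 px.
Resizing to 2220 px wide multiplies everything by 1.3628: 698.14 → 951.43 px.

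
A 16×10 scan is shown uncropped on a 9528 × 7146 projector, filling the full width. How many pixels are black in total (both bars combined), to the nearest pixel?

11347848 pixels

That makes the image 5955.0000 px tall (9528 × 10/16).
7146 − 5955.0000 = 1191.0000 px of bars.
That's 1191.0000 × 9528 ≈ 11347848 black pixels.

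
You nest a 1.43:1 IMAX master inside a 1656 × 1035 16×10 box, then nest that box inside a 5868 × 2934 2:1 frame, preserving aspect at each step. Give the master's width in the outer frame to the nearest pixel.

1.43:1 IMAX in 1656×1035: fills the height, so the master is 1480.05 × 1035.00.
The 16×10 canvas is height-limited in 5868×2934, giving 4694.40 × 2934.00; scale factor 2.8348.
Applying the same ×2.8348: 1480.05 → 4195.62.

4196 px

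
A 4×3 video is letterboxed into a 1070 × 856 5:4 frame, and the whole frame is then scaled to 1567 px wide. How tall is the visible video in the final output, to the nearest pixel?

1175 px

In the 1070×856 frame the video fills the width: height = 1070 × 3/4 ≈ 802.50 px.
Resizing to 1567 px wide multiplies everything by 1.4645: 802.50 → 1175.25 px.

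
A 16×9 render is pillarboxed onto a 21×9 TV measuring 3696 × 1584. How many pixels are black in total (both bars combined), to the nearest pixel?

1393920 pixels

Since 1.778 < 2.333, the render is height-limited.
The render is 1584 × 16/9 ≈ 2816.0000 px wide.
Leftover width: 3696 − 2816.0000 = 880.0000 px.
Bar area = 880.0000 × 1584 ≈ 1393920 px.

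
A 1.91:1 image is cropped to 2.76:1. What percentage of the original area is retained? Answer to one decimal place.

69.2%

The width stays; only height is cut (since 2.76:1 is wider than 1.91:1).
Fraction kept = (1.910)/(2.760) ≈ 69.20%.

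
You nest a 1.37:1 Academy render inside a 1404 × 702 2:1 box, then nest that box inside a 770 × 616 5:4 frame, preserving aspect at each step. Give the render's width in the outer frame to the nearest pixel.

Inside the 1404×702 canvas the render is height-limited at 961.74 × 702.00.
2:1 in 770×616: fills the width, so the intermediate becomes 770.00 × 385.00 — a scale of ×0.5484.
The render scales with it: width 961.74 × 0.5484 ≈ 527.45.

527 px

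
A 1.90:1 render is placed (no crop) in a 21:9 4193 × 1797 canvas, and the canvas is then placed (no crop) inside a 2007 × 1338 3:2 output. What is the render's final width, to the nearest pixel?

1.90:1 in 4193×1797: fills the height, so the render is 3414.30 × 1797.00.
The 21:9 canvas is width-limited in 2007×1338, giving 2007.00 × 860.14; scale factor 0.4787.
So the render's width is 3414.30 × 0.4787 ≈ 1634.27.

1634 px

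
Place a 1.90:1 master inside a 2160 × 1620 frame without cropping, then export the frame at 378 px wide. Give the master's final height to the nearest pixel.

199 px

At 2160×1620 the master is width-limited, so height = 2160 / 1.900 ≈ 1136.84 px.
Resizing to 378 px wide multiplies everything by 0.1750: 1136.84 → 198.95 px.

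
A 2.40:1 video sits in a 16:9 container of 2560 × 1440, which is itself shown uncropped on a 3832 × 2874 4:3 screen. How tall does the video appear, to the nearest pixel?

1597 px

2.40:1 in 2560×1440: fills the width, so the video is 2560.00 × 1066.67.
16:9 in 3832×2874: fills the width, so the intermediate becomes 3832.00 × 2155.50 — a scale of ×1.4969.
The video scales with it: height 1066.67 × 1.4969 ≈ 1596.67.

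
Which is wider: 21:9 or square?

21:9 = 2.333 and square = 1; 2.333 > 1.

21:9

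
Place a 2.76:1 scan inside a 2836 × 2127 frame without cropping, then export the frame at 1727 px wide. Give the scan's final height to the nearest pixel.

626 px

In the 2836×2127 frame the scan fills the width: height = 2836 / 2.760 ≈ 1027.54 px.
The frame scales by 1727/2836 = 0.6090; 1027.54 × 0.6090 ≈ 625.72 px.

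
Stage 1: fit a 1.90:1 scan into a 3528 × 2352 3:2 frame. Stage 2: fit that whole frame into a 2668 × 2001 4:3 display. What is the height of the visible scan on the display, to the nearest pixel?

1404 px

First fit — 1.90:1 into 3528×2352 spans the width: 3528.00 × 1856.84.
3:2 in 2668×2001: fills the width, so the intermediate becomes 2668.00 × 1778.67 — a scale of ×0.7562.
So the scan's height is 1856.84 × 0.7562 ≈ 1404.21.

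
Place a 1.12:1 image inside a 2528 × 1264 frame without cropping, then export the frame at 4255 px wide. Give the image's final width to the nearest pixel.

2383 px

In the 2528×1264 frame the image fills the height: width = 1264 × 1.120 ≈ 1415.68 px.
Resizing to 4255 px wide multiplies everything by 1.6831: 1415.68 → 2382.80 px.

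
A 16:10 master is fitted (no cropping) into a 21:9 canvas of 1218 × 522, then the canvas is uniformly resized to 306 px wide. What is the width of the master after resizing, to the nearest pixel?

In the 1218×522 frame the master fills the height: width = 522 × 16/10 ≈ 835.20 px.
Scaling 1218 → 306 is ×0.2512, so the width becomes 835.20 × 0.2512 ≈ 209.83 px.

210 px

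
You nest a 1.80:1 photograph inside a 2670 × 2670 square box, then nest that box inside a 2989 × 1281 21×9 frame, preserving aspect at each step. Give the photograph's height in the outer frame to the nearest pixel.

712 px

First fit — 1.80:1 into 2670×2670 spans the width: 2670.00 × 1483.33.
The square canvas is height-limited in 2989×1281, giving 1281.00 × 1281.00; scale factor 0.4798.
So the photograph's height is 1483.33 × 0.4798 ≈ 711.67.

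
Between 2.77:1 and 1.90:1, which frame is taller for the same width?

2.77 and 1.9; 2.77 > 1.9. The smaller width-to-height ratio is the taller frame.

1.90:1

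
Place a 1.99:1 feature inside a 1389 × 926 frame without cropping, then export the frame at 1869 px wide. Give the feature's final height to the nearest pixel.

939 px

In the 1389×926 frame the feature fills the width: height = 1389 / 1.990 ≈ 697.99 px.
Resizing to 1869 px wide multiplies everything by 1.3456: 697.99 → 939.20 px.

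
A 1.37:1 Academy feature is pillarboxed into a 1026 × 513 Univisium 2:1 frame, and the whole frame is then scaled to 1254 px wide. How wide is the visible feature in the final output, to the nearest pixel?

859 px

At 1026×513 the feature is height-limited, so width = 513 × 1.370 ≈ 702.81 px.
Resizing to 1254 px wide multiplies everything by 1.2222: 702.81 → 858.99 px.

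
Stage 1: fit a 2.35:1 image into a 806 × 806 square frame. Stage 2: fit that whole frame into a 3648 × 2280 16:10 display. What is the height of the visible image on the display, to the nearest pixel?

970 px

Inside the 806×806 canvas the image is width-limited at 806.00 × 342.98.
The square canvas is height-limited in 3648×2280, giving 2280.00 × 2280.00; scale factor 2.8288.
The image scales with it: height 342.98 × 2.8288 ≈ 970.21.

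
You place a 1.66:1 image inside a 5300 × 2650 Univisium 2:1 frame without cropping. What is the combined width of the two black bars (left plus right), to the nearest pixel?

1.66:1 (1.660) < Univisium 2:1 (2.000), so the image fills the height.
The image is 2650 × 1.660 ≈ 4399.00 px wide.
Black = 5300 − 4399.00 = 901.00 px.

901 px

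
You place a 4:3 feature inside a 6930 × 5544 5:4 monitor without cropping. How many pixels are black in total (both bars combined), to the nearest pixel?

2401245 pixels

4:3 (1.333) > 5:4 (1.250), so the feature fills the width.
That makes the image 5197.5000 px tall (6930 × 3/4).
5544 − 5197.5000 = 346.5000 px of bars.
Bar area = 346.5000 × 6930 ≈ 2401245 px.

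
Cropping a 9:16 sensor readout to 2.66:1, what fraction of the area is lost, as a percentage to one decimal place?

The width stays; only height is cut (since 2.66:1 is wider than 9:16).
Fraction kept = (0.562)/(2.660) ≈ 21.15%, so 78.85% is lost.

78.9%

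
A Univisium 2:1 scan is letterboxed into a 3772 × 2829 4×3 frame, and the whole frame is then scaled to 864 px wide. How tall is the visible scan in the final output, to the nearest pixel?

Fitted into 3772×2829, the scan spans the width; its height is 3772 × 1/2 ≈ 1886.00 px.
Resizing to 864 px wide multiplies everything by 0.2291: 1886.00 → 432.00 px.

432 px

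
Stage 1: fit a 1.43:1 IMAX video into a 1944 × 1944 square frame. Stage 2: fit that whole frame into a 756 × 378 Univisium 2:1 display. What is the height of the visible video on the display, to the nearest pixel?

264 px

Inside the 1944×1944 canvas the video is width-limited at 1944.00 × 1359.44.
Second fit — the square canvas into 756×378 spans the height: 378.00 × 378.00 (×0.1944 from 1944×1944).
Applying the same ×0.1944: 1359.44 → 264.34.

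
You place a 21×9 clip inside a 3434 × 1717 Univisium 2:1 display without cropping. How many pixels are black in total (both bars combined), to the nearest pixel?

Since 2.333 > 2.000, the clip is width-limited.
The clip is 3434 × 9/21 ≈ 1471.7143 px tall.
1717 − 1471.7143 = 245.2857 px of bars.
Bar area = 245.2857 × 3434 ≈ 842311 px.

842311 pixels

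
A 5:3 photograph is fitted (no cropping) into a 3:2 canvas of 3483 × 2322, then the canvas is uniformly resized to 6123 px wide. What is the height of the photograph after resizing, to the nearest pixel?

3674 px

In the 3483×2322 frame the photograph fills the width: height = 3483 × 3/5 ≈ 2089.80 px.
Resizing to 6123 px wide multiplies everything by 1.7580: 2089.80 → 3673.80 px.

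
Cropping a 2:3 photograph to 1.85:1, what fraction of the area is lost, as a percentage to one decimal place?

1.85:1 is wider than 2:3, so the crop keeps the full width and trims the height.
Fraction kept = (0.667)/(1.850) ≈ 36.04%, so 63.96% is lost.

64.0%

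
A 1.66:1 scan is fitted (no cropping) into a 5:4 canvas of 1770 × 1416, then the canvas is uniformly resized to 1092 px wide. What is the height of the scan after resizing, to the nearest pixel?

658 px

In the 1770×1416 frame the scan fills the width: height = 1770 / 1.660 ≈ 1066.27 px.
Scaling 1770 → 1092 is ×0.6169, so the height becomes 1066.27 × 0.6169 ≈ 657.83 px.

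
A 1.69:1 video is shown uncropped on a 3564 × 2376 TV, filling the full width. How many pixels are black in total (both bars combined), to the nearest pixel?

952031 pixels

Content height = 3564 / 1.690 ≈ 2108.8757 px.
2376 − 2108.8757 = 267.1243 px of bars.
Bar area = 267.1243 × 3564 ≈ 952031 px.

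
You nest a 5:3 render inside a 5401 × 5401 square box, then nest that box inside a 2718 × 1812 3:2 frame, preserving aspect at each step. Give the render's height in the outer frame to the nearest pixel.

Inside the 5401×5401 canvas the render is width-limited at 5401.00 × 3240.60.
The square canvas is height-limited in 2718×1812, giving 1812.00 × 1812.00; scale factor 0.3355.
So the render's height is 3240.60 × 0.3355 ≈ 1087.20.

1087 px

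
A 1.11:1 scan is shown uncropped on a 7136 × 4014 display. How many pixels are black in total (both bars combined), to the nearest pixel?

Since 1.110 < 1.778, the scan is height-limited.
The scan is 4014 × 1.110 ≈ 4455.5400 px wide.
Black = 7136 − 4455.5400 = 2680.4600 px.
Bar area = 2680.4600 × 4014 ≈ 10759366 px.

10759366 pixels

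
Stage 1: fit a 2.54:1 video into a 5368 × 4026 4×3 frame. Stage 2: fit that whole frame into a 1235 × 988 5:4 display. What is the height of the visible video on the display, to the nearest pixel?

First fit — 2.54:1 into 5368×4026 spans the width: 5368.00 × 2113.39.
Second fit — the 4×3 canvas into 1235×988 spans the width: 1235.00 × 926.25 (×0.2301 from 5368×4026).
The video scales with it: height 2113.39 × 0.2301 ≈ 486.22.

486 px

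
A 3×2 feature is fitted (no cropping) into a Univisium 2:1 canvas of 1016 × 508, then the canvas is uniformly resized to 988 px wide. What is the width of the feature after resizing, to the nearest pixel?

741 px

In the 1016×508 frame the feature fills the height: width = 508 × 3/2 ≈ 762.00 px.
Scaling 1016 → 988 is ×0.9724, so the width becomes 762.00 × 0.9724 ≈ 741.00 px.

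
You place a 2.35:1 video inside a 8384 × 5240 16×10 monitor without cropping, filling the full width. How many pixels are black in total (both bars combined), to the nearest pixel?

14020902 pixels

Content height = 8384 / 2.350 ≈ 3567.6596 px.
5240 − 3567.6596 = 1672.3404 px of bars.
Bar area = 1672.3404 × 8384 ≈ 14020902 px.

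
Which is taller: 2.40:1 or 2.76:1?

2.40:1

2.4 and 2.76; 2.76 > 2.4. The smaller width-to-height ratio is the taller frame.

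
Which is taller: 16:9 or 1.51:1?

16:9 = 1.778 and 1.51; 1.778 > 1.51. The smaller width-to-height ratio is the taller frame.

1.51:1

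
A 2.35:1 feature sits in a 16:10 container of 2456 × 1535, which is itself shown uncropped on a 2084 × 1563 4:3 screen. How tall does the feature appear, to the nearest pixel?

2.35:1 in 2456×1535: fills the width, so the feature is 2456.00 × 1045.11.
Second fit — the 16:10 canvas into 2084×1563 spans the width: 2084.00 × 1302.50 (×0.8485 from 2456×1535).
Applying the same ×0.8485: 1045.11 → 886.81.

887 px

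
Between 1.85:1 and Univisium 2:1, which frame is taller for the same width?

1.85:1

1.85 and Univisium 2:1 = 2; 2 > 1.85. The smaller width-to-height ratio is the taller frame.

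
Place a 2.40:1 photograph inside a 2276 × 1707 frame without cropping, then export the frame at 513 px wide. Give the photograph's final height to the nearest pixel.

In the 2276×1707 frame the photograph fills the width: height = 2276 / 2.400 ≈ 948.33 px.
Resizing to 513 px wide multiplies everything by 0.2254: 948.33 → 213.75 px.

214 px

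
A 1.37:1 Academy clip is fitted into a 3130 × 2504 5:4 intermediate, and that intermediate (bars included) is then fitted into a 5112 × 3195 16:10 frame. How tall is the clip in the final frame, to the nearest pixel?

2915 px

Inside the 3130×2504 canvas the clip is width-limited at 3130.00 × 2284.67.
The 5:4 canvas is height-limited in 5112×3195, giving 3993.75 × 3195.00; scale factor 1.2760.
The clip scales with it: height 2284.67 × 1.2760 ≈ 2915.15.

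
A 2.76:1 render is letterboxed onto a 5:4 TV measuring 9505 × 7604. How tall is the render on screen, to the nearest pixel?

3444 px

2.76:1 (2.760) > 5:4 (1.250), so the render fills the width.
Content height = 9505 / 2.760 ≈ 3443.84 px.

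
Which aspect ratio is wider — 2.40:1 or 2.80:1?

2.4 and 2.8; 2.8 > 2.4.

2.80:1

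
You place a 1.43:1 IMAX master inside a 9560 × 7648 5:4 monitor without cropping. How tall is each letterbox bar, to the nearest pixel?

481 px

Since 1.430 > 1.250, the master is width-limited.
Content height = 9560 / 1.430 ≈ 6685.31 px.
Leftover height: 7648 − 6685.31 = 962.69 px → 481.34 each side.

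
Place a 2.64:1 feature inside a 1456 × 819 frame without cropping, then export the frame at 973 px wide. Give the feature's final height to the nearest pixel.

In the 1456×819 frame the feature fills the width: height = 1456 / 2.640 ≈ 551.52 px.
Scaling 1456 → 973 is ×0.6683, so the height becomes 551.52 × 0.6683 ≈ 368.56 px.

369 px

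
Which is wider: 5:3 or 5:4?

5:3

5:3 = 1.667 and 5:4 = 1.25; 1.667 > 1.25.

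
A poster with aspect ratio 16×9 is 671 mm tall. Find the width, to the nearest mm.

At 16×9, 671 / 9 × 16 ≈ 1192.89.

1193 mm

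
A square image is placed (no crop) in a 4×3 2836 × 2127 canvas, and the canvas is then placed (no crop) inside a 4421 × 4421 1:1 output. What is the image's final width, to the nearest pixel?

First fit — square into 2836×2127 spans the height: 2127.00 × 2127.00.
The 4×3 canvas is width-limited in 4421×4421, giving 4421.00 × 3315.75; scale factor 1.5589.
So the image's width is 2127.00 × 1.5589 ≈ 3315.75.

3316 px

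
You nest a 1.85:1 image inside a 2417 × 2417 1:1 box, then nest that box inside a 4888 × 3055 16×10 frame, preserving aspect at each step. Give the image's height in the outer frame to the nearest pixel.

1651 px

1.85:1 in 2417×2417: fills the width, so the image is 2417.00 × 1306.49.
The 1:1 canvas is height-limited in 4888×3055, giving 3055.00 × 3055.00; scale factor 1.2640.
So the image's height is 1306.49 × 1.2640 ≈ 1651.35.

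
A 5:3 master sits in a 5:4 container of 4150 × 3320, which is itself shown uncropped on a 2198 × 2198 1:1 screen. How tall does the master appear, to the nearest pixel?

First fit — 5:3 into 4150×3320 spans the width: 4150.00 × 2490.00.
5:4 in 2198×2198: fills the width, so the intermediate becomes 2198.00 × 1758.40 — a scale of ×0.5296.
Applying the same ×0.5296: 2490.00 → 1318.80.

1319 px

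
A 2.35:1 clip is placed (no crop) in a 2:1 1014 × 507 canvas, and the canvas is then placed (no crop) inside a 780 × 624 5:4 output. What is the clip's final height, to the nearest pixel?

332 px

First fit — 2.35:1 into 1014×507 spans the width: 1014.00 × 431.49.
2:1 in 780×624: fills the width, so the intermediate becomes 780.00 × 390.00 — a scale of ×0.7692.
So the clip's height is 431.49 × 0.7692 ≈ 331.91.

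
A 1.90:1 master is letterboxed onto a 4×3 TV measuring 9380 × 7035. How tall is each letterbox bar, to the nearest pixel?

1.90:1 is wider than 4×3, so it spans the full width.
That makes the image 4936.84 px tall (9380 / 1.900).
Black = 7035 − 4936.84 = 2098.16 px, or 1049.08 per bar.

1049 px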